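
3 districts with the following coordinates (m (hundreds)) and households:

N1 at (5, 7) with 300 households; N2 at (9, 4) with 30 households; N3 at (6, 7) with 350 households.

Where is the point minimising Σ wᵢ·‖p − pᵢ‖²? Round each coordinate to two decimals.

(5.69, 6.87)

The minimiser of Σwᵢ‖p−pᵢ‖² is the weighted centroid p* = (Σwᵢpᵢ)/(Σwᵢ).
Σwᵢ = 680.
Σwᵢxᵢ = 300·5 + 30·9 + 350·6 = 3870.
Σwᵢyᵢ = 300·7 + 30·4 + 350·7 = 4670.
x* = 3870/680 = 5.69, y* = 4670/680 = 6.87.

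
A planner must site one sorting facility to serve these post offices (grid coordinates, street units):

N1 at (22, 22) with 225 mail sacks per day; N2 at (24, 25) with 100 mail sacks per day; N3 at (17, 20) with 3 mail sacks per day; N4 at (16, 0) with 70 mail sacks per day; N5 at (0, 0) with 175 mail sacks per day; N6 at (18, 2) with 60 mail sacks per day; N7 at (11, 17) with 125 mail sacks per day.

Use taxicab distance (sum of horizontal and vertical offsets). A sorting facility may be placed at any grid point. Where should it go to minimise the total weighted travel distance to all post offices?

Manhattan distance separates: Σwᵢ(|x−xᵢ|+|y−yᵢ|) = Σwᵢ|x−xᵢ| + Σwᵢ|y−yᵢ|, so x and y are optimised independently as 1-D weighted medians.
Total weight W = 758; half = 379.
x-coordinate, sorted with cumulative weight:
  x=0 (N5, w=175) cum 175
  x=11 (N7, w=125) cum 300
  x=16 (N4, w=70) cum 370
  x=17 (N3, w=3) cum 373
  x=18 (N6, w=60) cum 433  ← median
  x=22 (N1, w=225) cum 658
  x=24 (N2, w=100) cum 758
⇒ x* = 18
y-coordinate, sorted with cumulative weight:
  y=0 (N4, w=70) cum 70
  y=0 (N5, w=175) cum 245
  y=2 (N6, w=60) cum 305
  y=17 (N7, w=125) cum 430  ← median
  y=20 (N3, w=3) cum 433
  y=22 (N1, w=225) cum 658
  y=25 (N2, w=100) cum 758
⇒ y* = 17

(18, 17)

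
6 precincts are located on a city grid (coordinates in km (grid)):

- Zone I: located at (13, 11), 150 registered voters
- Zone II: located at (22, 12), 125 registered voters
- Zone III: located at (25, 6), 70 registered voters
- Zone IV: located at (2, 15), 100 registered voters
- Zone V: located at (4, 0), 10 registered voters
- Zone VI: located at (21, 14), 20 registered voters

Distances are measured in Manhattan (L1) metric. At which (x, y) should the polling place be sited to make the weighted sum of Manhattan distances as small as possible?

(13, 12)

Manhattan distance separates: Σwᵢ(|x−xᵢ|+|y−yᵢ|) = Σwᵢ|x−xᵢ| + Σwᵢ|y−yᵢ|, so x and y are optimised independently as 1-D weighted medians.
Total weight W = 475; half = 237.5.
x-coordinate, sorted with cumulative weight:
  x=2 (Zone IV, w=100) cum 100
  x=4 (Zone V, w=10) cum 110
  x=13 (Zone I, w=150) cum 260  ← median
  x=21 (Zone VI, w=20) cum 280
  x=22 (Zone II, w=125) cum 405
  x=25 (Zone III, w=70) cum 475
⇒ x* = 13
y-coordinate, sorted with cumulative weight:
  y=0 (Zone V, w=10) cum 10
  y=6 (Zone III, w=70) cum 80
  y=11 (Zone I, w=150) cum 230
  y=12 (Zone II, w=125) cum 355  ← median
  y=14 (Zone VI, w=20) cum 375
  y=15 (Zone IV, w=100) cum 475
⇒ y* = 12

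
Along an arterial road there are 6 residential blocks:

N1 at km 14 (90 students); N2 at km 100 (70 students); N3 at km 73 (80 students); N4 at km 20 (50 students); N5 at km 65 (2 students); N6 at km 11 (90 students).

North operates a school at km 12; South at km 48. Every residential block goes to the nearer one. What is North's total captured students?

The indifferent point is the midpoint (12+48)/2 = 30; residential blocks left of it (closer to North at 12) go to North, those right go to South.
  N6 at 11 (w=90) → North
  N1 at 14 (w=90) → North
  N4 at 20 (w=50) → North
  N5 at 65 (w=2) → South
  N3 at 73 (w=80) → South
  N2 at 100 (w=70) → South
North captures 230; South captures 152.

230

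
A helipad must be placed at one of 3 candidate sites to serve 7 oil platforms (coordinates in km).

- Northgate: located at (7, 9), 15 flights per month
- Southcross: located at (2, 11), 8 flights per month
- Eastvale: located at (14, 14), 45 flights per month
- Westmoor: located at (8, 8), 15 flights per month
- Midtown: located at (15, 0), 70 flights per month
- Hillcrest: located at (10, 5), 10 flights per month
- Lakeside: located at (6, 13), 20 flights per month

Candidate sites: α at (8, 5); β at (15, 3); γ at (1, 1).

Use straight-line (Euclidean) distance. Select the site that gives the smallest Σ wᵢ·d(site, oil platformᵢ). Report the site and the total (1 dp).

β, total 1431.1 km

Total weighted distance at each candidate:
  α (8, 5): total = 1448.6
  β (15, 3): total = 1431.1
  γ (1, 1): total = 2547.2
Minimum is at β with total 1431.1 km.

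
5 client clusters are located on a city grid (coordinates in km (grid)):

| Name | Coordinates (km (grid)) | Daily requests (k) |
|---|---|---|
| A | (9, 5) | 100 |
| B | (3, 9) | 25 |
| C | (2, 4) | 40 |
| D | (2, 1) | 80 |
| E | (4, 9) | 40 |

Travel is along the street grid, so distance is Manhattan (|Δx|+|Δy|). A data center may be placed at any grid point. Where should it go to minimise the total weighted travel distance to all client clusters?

Manhattan distance separates: Σwᵢ(|x−xᵢ|+|y−yᵢ|) = Σwᵢ|x−xᵢ| + Σwᵢ|y−yᵢ|, so x and y are optimised independently as 1-D weighted medians.
Total weight W = 285; half = 142.5.
x-coordinate, sorted with cumulative weight:
  x=2 (C, w=40) cum 40
  x=2 (D, w=80) cum 120
  x=3 (B, w=25) cum 145  ← median
  x=4 (E, w=40) cum 185
  x=9 (A, w=100) cum 285
⇒ x* = 3
y-coordinate, sorted with cumulative weight:
  y=1 (D, w=80) cum 80
  y=4 (C, w=40) cum 120
  y=5 (A, w=100) cum 220  ← median
  y=9 (B, w=25) cum 245
  y=9 (E, w=40) cum 285
⇒ y* = 5

(3, 5)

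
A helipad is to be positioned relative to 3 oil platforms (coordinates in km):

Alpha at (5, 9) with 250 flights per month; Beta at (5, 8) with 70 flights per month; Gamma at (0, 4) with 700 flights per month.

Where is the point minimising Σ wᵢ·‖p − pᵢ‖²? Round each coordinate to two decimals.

(1.57, 5.50)

The minimiser of Σwᵢ‖p−pᵢ‖² is the weighted centroid p* = (Σwᵢpᵢ)/(Σwᵢ).
Σwᵢ = 1020.
Σwᵢxᵢ = 250·5 + 70·5 + 700·0 = 1600.
Σwᵢyᵢ = 250·9 + 70·8 + 700·4 = 5610.
x* = 1600/1020 = 1.57, y* = 5610/1020 = 5.50.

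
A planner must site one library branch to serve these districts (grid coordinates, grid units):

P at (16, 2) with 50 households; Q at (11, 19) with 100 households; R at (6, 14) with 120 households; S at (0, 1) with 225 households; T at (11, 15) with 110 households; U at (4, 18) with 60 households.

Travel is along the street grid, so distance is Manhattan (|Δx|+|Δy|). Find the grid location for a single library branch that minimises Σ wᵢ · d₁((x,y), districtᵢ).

Manhattan distance separates: Σwᵢ(|x−xᵢ|+|y−yᵢ|) = Σwᵢ|x−xᵢ| + Σwᵢ|y−yᵢ|, so x and y are optimised independently as 1-D weighted medians.
Total weight W = 665; half = 332.5.
x-coordinate, sorted with cumulative weight:
  x=0 (S, w=225) cum 225
  x=4 (U, w=60) cum 285
  x=6 (R, w=120) cum 405  ← median
  x=11 (Q, w=100) cum 505
  x=11 (T, w=110) cum 615
  x=16 (P, w=50) cum 665
⇒ x* = 6
y-coordinate, sorted with cumulative weight:
  y=1 (S, w=225) cum 225
  y=2 (P, w=50) cum 275
  y=14 (R, w=120) cum 395  ← median
  y=15 (T, w=110) cum 505
  y=18 (U, w=60) cum 565
  y=19 (Q, w=100) cum 665
⇒ y* = 14

(6, 14)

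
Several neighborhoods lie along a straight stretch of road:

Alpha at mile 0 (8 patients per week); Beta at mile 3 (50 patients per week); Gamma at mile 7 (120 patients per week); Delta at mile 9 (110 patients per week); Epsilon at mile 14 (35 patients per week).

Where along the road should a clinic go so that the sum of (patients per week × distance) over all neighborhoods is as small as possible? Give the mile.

x = 7

For a sum of weighted absolute distances on a line, the optimum is the weighted median (not the mean). Total weight W = 323; half-weight = 161.5.
Sort by position and accumulate weight:
  mile 0 (Alpha, w=8) → cum 8
  mile 3 (Beta, w=50) → cum 58
  mile 7 (Gamma, w=120) → cum 178  ≥ 161.5 → median here
  mile 9 (Delta, w=110) → cum 288
  mile 14 (Epsilon, w=35) → cum 323
Optimal location: mile 7.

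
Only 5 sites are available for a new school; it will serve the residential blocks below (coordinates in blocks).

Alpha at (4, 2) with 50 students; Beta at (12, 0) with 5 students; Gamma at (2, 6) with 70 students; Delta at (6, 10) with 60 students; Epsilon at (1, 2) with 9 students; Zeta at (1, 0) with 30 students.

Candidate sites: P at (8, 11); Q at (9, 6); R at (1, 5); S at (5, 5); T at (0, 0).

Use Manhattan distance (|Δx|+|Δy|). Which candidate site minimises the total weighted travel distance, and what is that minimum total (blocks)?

Total weighted distance at each candidate:
  P (8, 11): total = 2359
  Q (9, 6): total = 1933
  R (1, 5): total = 1297
  S (5, 5): total = 1233
  T (0, 0): total = 1937
Minimum is at S with total 1233 blocks.

S, total 1233 blocks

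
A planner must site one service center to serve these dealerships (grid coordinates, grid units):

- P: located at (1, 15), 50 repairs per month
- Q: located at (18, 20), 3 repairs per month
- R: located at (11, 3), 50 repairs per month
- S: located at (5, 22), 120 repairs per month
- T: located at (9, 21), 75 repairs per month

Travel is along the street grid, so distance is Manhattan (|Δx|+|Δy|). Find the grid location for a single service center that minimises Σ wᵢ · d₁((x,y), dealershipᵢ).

(5, 21)

Manhattan distance separates: Σwᵢ(|x−xᵢ|+|y−yᵢ|) = Σwᵢ|x−xᵢ| + Σwᵢ|y−yᵢ|, so x and y are optimised independently as 1-D weighted medians.
Total weight W = 298; half = 149.
x-coordinate, sorted with cumulative weight:
  x=1 (P, w=50) cum 50
  x=5 (S, w=120) cum 170  ← median
  x=9 (T, w=75) cum 245
  x=11 (R, w=50) cum 295
  x=18 (Q, w=3) cum 298
⇒ x* = 5
y-coordinate, sorted with cumulative weight:
  y=3 (R, w=50) cum 50
  y=15 (P, w=50) cum 100
  y=20 (Q, w=3) cum 103
  y=21 (T, w=75) cum 178  ← median
  y=22 (S, w=120) cum 298
⇒ y* = 21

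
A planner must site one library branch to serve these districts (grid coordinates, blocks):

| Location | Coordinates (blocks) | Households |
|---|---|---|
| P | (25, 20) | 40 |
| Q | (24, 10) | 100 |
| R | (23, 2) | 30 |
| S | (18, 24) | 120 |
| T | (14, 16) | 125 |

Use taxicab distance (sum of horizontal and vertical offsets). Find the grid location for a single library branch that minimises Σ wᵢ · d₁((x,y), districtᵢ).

(18, 16)

Manhattan distance separates: Σwᵢ(|x−xᵢ|+|y−yᵢ|) = Σwᵢ|x−xᵢ| + Σwᵢ|y−yᵢ|, so x and y are optimised independently as 1-D weighted medians.
Total weight W = 415; half = 207.5.
x-coordinate, sorted with cumulative weight:
  x=14 (T, w=125) cum 125
  x=18 (S, w=120) cum 245  ← median
  x=23 (R, w=30) cum 275
  x=24 (Q, w=100) cum 375
  x=25 (P, w=40) cum 415
⇒ x* = 18
y-coordinate, sorted with cumulative weight:
  y=2 (R, w=30) cum 30
  y=10 (Q, w=100) cum 130
  y=16 (T, w=125) cum 255  ← median
  y=20 (P, w=40) cum 295
  y=24 (S, w=120) cum 415
⇒ y* = 16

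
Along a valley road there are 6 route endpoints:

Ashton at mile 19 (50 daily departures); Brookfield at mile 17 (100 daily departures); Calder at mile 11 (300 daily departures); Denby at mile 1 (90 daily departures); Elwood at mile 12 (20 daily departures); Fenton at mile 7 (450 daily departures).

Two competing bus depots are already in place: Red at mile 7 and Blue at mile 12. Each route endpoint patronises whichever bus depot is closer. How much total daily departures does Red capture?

The indifferent point is the midpoint (7+12)/2 = 9.5; route endpoints left of it (closer to Red at 7) go to Red, those right go to Blue.
  Denby at 1 (w=90) → Red
  Fenton at 7 (w=450) → Red
  Calder at 11 (w=300) → Blue
  Elwood at 12 (w=20) → Blue
  Brookfield at 17 (w=100) → Blue
  Ashton at 19 (w=50) → Blue
Red captures 540; Blue captures 470.

540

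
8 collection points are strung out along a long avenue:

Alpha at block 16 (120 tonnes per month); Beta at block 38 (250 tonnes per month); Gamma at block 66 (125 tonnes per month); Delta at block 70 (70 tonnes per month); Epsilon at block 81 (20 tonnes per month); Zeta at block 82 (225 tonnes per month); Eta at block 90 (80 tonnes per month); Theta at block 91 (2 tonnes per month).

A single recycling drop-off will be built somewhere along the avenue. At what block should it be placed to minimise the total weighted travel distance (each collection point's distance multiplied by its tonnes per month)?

x = 66

For a sum of weighted absolute distances on a line, the optimum is the weighted median (not the mean). Total weight W = 892; half-weight = 446.
Sort by position and accumulate weight:
  block 16 (Alpha, w=120) → cum 120
  block 38 (Beta, w=250) → cum 370
  block 66 (Gamma, w=125) → cum 495  ≥ 446 → median here
  block 70 (Delta, w=70) → cum 565
  block 81 (Epsilon, w=20) → cum 585
  block 82 (Zeta, w=225) → cum 810
  block 90 (Eta, w=80) → cum 890
  block 91 (Theta, w=2) → cum 892
Optimal location: block 66.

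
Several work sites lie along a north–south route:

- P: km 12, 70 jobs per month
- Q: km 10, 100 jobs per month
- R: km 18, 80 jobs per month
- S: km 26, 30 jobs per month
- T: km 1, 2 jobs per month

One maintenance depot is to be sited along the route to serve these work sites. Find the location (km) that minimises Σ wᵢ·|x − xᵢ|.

x = 12

For a sum of weighted absolute distances on a line, the optimum is the weighted median (not the mean). Total weight W = 282; half-weight = 141.
Sort by position and accumulate weight:
  km 1 (T, w=2) → cum 2
  km 10 (Q, w=100) → cum 102
  km 12 (P, w=70) → cum 172  ≥ 141 → median here
  km 18 (R, w=80) → cum 252
  km 26 (S, w=30) → cum 282
Optimal location: km 12.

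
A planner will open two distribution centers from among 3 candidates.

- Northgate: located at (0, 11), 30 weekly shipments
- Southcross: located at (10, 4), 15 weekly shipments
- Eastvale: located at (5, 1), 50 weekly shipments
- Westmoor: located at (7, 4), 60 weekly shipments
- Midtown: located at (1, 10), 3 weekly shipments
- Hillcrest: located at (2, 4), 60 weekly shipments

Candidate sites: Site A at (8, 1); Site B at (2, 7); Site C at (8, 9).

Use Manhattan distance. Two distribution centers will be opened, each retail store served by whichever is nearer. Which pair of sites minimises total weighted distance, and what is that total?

Evaluate every pair (each demand assigned to the nearer of the two):
  {Site A, Site B}: total = 837
  {Site B, Site C}: total = 1287
  {Site A, Site C}: total = 1329
Best pair: {Site A, Site B} with total 837.

{Site A, Site B}, total 837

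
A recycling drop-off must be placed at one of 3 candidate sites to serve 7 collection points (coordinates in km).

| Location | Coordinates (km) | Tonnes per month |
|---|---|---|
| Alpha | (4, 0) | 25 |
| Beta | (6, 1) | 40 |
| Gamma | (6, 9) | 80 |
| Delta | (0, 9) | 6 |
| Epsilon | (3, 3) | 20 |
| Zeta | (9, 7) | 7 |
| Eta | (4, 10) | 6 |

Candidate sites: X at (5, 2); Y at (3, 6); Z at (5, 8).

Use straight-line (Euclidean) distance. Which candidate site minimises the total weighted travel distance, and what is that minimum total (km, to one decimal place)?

Total weighted distance at each candidate:
  X (5, 2): total = 867.7
  Y (3, 6): total = 877.5
  Z (5, 8): total = 778.1
Minimum is at Z with total 778.1 km.

Z, total 778.1 km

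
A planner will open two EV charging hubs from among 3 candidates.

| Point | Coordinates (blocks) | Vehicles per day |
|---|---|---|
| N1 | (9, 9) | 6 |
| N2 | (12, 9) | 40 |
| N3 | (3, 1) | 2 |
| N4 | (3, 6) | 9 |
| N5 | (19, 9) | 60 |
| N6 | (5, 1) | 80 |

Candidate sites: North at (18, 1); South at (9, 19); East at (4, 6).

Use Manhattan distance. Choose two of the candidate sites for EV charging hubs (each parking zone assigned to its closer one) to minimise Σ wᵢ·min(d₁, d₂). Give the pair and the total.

Evaluate every pair (each demand assigned to the nearer of the two):
  {North, East}: total = 1529
  {South, East}: total = 2069
  {North, South}: total = 2361
Best pair: {North, East} with total 1529.

{North, East}, total 1529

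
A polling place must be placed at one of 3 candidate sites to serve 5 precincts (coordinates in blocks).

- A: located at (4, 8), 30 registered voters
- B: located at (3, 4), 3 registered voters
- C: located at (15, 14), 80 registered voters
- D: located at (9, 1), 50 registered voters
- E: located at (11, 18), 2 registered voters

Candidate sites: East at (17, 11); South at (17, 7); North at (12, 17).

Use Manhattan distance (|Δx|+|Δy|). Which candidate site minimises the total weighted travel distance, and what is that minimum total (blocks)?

Total weighted distance at each candidate:
  East (17, 11): total = 1869
  South (17, 7): total = 1925
  North (12, 17): total = 2010
Minimum is at East with total 1869 blocks.

East, total 1869 blocks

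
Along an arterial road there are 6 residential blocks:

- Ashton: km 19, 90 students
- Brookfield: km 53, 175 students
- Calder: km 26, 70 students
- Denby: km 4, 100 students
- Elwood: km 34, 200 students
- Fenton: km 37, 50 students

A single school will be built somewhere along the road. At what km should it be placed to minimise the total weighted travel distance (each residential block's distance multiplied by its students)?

For a sum of weighted absolute distances on a line, the optimum is the weighted median (not the mean). Total weight W = 685; half-weight = 342.5.
Sort by position and accumulate weight:
  km 4 (Denby, w=100) → cum 100
  km 19 (Ashton, w=90) → cum 190
  km 26 (Calder, w=70) → cum 260
  km 34 (Elwood, w=200) → cum 460  ≥ 342.5 → median here
  km 37 (Fenton, w=50) → cum 510
  km 53 (Brookfield, w=175) → cum 685
Optimal location: km 34.

x = 34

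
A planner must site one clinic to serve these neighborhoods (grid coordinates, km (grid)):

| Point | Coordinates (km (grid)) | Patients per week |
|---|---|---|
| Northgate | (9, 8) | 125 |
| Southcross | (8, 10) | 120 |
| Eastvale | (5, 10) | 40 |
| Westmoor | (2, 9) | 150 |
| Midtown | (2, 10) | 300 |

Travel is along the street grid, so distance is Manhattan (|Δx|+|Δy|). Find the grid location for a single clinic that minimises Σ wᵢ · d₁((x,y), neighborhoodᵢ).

(2, 10)

Manhattan distance separates: Σwᵢ(|x−xᵢ|+|y−yᵢ|) = Σwᵢ|x−xᵢ| + Σwᵢ|y−yᵢ|, so x and y are optimised independently as 1-D weighted medians.
Total weight W = 735; half = 367.5.
x-coordinate, sorted with cumulative weight:
  x=2 (Westmoor, w=150) cum 150
  x=2 (Midtown, w=300) cum 450  ← median
  x=5 (Eastvale, w=40) cum 490
  x=8 (Southcross, w=120) cum 610
  x=9 (Northgate, w=125) cum 735
⇒ x* = 2
y-coordinate, sorted with cumulative weight:
  y=8 (Northgate, w=125) cum 125
  y=9 (Westmoor, w=150) cum 275
  y=10 (Southcross, w=120) cum 395  ← median
  y=10 (Eastvale, w=40) cum 435
  y=10 (Midtown, w=300) cum 735
⇒ y* = 10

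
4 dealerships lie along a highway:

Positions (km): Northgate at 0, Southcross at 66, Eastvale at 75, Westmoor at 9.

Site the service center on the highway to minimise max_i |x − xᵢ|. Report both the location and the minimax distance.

location 37.5, max distance 37.5

The 1-center on a line is the midpoint of the two extreme points: leftmost at 0, rightmost at 75.
Optimal location = (0 + 75)/2 = 37.5; maximum distance = (75 − 0)/2 = 37.5.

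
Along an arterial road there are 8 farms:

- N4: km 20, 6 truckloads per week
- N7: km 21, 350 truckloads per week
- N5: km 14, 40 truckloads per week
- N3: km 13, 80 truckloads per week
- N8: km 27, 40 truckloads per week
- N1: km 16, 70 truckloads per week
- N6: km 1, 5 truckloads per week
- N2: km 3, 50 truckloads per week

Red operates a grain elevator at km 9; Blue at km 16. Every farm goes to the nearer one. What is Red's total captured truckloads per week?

55

The indifferent point is the midpoint (9+16)/2 = 12.5; farms left of it (closer to Red at 9) go to Red, those right go to Blue.
  N6 at 1 (w=5) → Red
  N2 at 3 (w=50) → Red
  N3 at 13 (w=80) → Blue
  N5 at 14 (w=40) → Blue
  N1 at 16 (w=70) → Blue
  N4 at 20 (w=6) → Blue
  N7 at 21 (w=350) → Blue
  N8 at 27 (w=40) → Blue
Red captures 55; Blue captures 586.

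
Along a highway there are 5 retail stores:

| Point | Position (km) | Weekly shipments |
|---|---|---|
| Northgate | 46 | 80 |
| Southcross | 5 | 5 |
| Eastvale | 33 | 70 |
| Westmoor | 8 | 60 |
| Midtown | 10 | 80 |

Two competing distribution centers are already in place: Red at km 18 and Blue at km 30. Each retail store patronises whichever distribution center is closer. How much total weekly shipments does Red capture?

The indifferent point is the midpoint (18+30)/2 = 24; retail stores left of it (closer to Red at 18) go to Red, those right go to Blue.
  Southcross at 5 (w=5) → Red
  Westmoor at 8 (w=60) → Red
  Midtown at 10 (w=80) → Red
  Eastvale at 33 (w=70) → Blue
  Northgate at 46 (w=80) → Blue
Red captures 145; Blue captures 150.

145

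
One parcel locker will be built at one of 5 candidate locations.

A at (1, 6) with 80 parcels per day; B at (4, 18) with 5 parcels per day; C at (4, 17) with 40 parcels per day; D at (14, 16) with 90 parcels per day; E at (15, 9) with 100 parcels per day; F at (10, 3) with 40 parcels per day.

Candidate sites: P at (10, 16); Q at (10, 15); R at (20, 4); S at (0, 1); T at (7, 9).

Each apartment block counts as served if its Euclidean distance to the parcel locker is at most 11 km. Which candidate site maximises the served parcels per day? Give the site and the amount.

T, covering 355

Coverage radius r = 11 km; a point is covered iff (Δx)²+(Δy)² ≤ 11² = 121.
  P (10, 16): covers {B, C, D, E} → 235
  Q (10, 15): covers {B, C, D, E} → 235
  R (20, 4): covers {E, F} → 140
  S (0, 1): covers {A, F} → 120
  T (7, 9): covers {A, B, C, D, E, F} → 355
Maximum coverage at T: 355 parcels per day.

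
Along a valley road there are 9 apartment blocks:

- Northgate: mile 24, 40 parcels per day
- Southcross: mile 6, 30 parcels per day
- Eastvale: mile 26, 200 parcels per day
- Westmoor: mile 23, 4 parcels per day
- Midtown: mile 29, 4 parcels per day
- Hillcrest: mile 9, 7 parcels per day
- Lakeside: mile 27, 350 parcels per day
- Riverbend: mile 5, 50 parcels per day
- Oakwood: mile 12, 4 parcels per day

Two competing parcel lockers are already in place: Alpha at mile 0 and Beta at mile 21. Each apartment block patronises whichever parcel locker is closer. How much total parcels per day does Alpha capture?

The indifferent point is the midpoint (0+21)/2 = 10.5; apartment blocks left of it (closer to Alpha at 0) go to Alpha, those right go to Beta.
  Riverbend at 5 (w=50) → Alpha
  Southcross at 6 (w=30) → Alpha
  Hillcrest at 9 (w=7) → Alpha
  Oakwood at 12 (w=4) → Beta
  Westmoor at 23 (w=4) → Beta
  Northgate at 24 (w=40) → Beta
  Eastvale at 26 (w=200) → Beta
  Lakeside at 27 (w=350) → Beta
  Midtown at 29 (w=4) → Beta
Alpha captures 87; Beta captures 602.

87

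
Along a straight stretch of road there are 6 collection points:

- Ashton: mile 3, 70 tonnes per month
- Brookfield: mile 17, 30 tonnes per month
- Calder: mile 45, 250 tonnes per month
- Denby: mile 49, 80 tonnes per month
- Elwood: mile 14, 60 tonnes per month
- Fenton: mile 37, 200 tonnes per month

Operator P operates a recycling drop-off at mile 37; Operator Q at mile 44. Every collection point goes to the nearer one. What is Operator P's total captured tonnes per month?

360

The indifferent point is the midpoint (37+44)/2 = 40.5; collection points left of it (closer to Operator P at 37) go to Operator P, those right go to Operator Q.
  Ashton at 3 (w=70) → Operator P
  Elwood at 14 (w=60) → Operator P
  Brookfield at 17 (w=30) → Operator P
  Fenton at 37 (w=200) → Operator P
  Calder at 45 (w=250) → Operator Q
  Denby at 49 (w=80) → Operator Q
Operator P captures 360; Operator Q captures 330.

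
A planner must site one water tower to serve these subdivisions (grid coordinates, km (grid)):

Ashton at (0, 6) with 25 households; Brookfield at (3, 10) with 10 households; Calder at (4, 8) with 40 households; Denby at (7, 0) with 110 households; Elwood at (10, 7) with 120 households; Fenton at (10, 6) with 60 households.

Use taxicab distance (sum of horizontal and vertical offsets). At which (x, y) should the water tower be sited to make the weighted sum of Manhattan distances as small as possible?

Manhattan distance separates: Σwᵢ(|x−xᵢ|+|y−yᵢ|) = Σwᵢ|x−xᵢ| + Σwᵢ|y−yᵢ|, so x and y are optimised independently as 1-D weighted medians.
Total weight W = 365; half = 182.5.
x-coordinate, sorted with cumulative weight:
  x=0 (Ashton, w=25) cum 25
  x=3 (Brookfield, w=10) cum 35
  x=4 (Calder, w=40) cum 75
  x=7 (Denby, w=110) cum 185  ← median
  x=10 (Elwood, w=120) cum 305
  x=10 (Fenton, w=60) cum 365
⇒ x* = 7
y-coordinate, sorted with cumulative weight:
  y=0 (Denby, w=110) cum 110
  y=6 (Ashton, w=25) cum 135
  y=6 (Fenton, w=60) cum 195  ← median
  y=7 (Elwood, w=120) cum 315
  y=8 (Calder, w=40) cum 355
  y=10 (Brookfield, w=10) cum 365
⇒ y* = 6

(7, 6)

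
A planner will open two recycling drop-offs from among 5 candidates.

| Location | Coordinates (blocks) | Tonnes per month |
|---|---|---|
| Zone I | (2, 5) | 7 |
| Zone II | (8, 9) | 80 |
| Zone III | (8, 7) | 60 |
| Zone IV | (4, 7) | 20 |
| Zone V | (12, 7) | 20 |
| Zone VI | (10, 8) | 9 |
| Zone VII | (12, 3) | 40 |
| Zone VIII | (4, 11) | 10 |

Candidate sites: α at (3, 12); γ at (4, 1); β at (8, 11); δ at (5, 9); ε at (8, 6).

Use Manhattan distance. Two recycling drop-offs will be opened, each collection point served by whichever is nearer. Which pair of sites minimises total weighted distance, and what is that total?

Evaluate every pair (each demand assigned to the nearer of the two):
  {β, ε}: total = 825
  {δ, ε}: total = 855
  {α, ε}: total = 885
  {γ, ε}: total = 948
  {γ, β}: total = 1207
  {β, δ}: total = 1224
  {α, β}: total = 1281
  {γ, δ}: total = 1306
  {α, δ}: total = 1423
  {α, γ}: total = 2201
Best pair: {β, ε} with total 825.

{β, ε}, total 825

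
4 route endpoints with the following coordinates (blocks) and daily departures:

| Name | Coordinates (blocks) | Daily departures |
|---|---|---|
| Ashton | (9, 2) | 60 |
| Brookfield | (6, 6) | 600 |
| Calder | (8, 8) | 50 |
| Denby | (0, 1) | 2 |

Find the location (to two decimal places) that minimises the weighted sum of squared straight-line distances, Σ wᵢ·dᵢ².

(6.38, 5.79)

The minimiser of Σwᵢ‖p−pᵢ‖² is the weighted centroid p* = (Σwᵢpᵢ)/(Σwᵢ).
Σwᵢ = 712.
Σwᵢxᵢ = 60·9 + 600·6 + 50·8 + 2·0 = 4540.
Σwᵢyᵢ = 60·2 + 600·6 + 50·8 + 2·1 = 4122.
x* = 4540/712 = 6.38, y* = 4122/712 = 5.79.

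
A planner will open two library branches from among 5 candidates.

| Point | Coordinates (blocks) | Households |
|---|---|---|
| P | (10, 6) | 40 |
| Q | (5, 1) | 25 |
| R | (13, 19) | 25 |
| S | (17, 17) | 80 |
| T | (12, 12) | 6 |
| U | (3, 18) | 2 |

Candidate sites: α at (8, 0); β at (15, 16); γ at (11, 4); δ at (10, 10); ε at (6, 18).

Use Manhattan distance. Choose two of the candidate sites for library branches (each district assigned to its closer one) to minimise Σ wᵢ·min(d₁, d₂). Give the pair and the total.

Evaluate every pair (each demand assigned to the nearer of the two):
  {β, γ}: total = 780
  {α, β}: total = 855
  {β, δ}: total = 927
  {β, ε}: total = 1463
  {γ, ε}: total = 1565
  {α, ε}: total = 1658
  {δ, ε}: total = 1700
  {α, δ}: total = 1734
  {γ, δ}: total = 1819
  {α, γ}: total = 2263
Best pair: {β, γ} with total 780.

{β, γ}, total 780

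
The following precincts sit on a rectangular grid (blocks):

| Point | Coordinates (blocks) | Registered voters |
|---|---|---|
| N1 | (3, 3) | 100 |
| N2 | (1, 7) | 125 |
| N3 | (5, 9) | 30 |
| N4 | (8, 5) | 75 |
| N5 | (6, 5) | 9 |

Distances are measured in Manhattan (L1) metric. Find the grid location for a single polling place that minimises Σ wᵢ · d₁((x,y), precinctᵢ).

(3, 5)

Manhattan distance separates: Σwᵢ(|x−xᵢ|+|y−yᵢ|) = Σwᵢ|x−xᵢ| + Σwᵢ|y−yᵢ|, so x and y are optimised independently as 1-D weighted medians.
Total weight W = 339; half = 169.5.
x-coordinate, sorted with cumulative weight:
  x=1 (N2, w=125) cum 125
  x=3 (N1, w=100) cum 225  ← median
  x=5 (N3, w=30) cum 255
  x=6 (N5, w=9) cum 264
  x=8 (N4, w=75) cum 339
⇒ x* = 3
y-coordinate, sorted with cumulative weight:
  y=3 (N1, w=100) cum 100
  y=5 (N4, w=75) cum 175  ← median
  y=5 (N5, w=9) cum 184
  y=7 (N2, w=125) cum 309
  y=9 (N3, w=30) cum 339
⇒ y* = 5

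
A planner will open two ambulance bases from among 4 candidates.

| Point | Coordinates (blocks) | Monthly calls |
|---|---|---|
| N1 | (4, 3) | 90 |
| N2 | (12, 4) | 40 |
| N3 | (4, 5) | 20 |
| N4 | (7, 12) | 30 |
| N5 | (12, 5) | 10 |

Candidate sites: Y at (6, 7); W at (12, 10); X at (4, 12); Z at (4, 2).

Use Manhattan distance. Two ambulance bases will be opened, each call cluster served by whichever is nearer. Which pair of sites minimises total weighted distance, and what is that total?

Evaluate every pair (each demand assigned to the nearer of the two):
  {W, Z}: total = 650
  {X, Z}: total = 750
  {Y, Z}: total = 770
  {Y, W}: total = 1090
  {Y, X}: total = 1150
  {W, X}: total = 1330
Best pair: {W, Z} with total 650.

{W, Z}, total 650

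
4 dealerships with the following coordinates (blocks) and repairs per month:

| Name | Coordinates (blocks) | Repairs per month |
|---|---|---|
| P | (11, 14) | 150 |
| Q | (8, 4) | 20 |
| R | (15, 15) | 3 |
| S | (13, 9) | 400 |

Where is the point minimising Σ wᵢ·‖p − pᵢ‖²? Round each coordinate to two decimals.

The minimiser of Σwᵢ‖p−pᵢ‖² is the weighted centroid p* = (Σwᵢpᵢ)/(Σwᵢ).
Σwᵢ = 573.
Σwᵢxᵢ = 150·11 + 20·8 + 3·15 + 400·13 = 7055.
Σwᵢyᵢ = 150·14 + 20·4 + 3·15 + 400·9 = 5825.
x* = 7055/573 = 12.31, y* = 5825/573 = 10.17.

(12.31, 10.17)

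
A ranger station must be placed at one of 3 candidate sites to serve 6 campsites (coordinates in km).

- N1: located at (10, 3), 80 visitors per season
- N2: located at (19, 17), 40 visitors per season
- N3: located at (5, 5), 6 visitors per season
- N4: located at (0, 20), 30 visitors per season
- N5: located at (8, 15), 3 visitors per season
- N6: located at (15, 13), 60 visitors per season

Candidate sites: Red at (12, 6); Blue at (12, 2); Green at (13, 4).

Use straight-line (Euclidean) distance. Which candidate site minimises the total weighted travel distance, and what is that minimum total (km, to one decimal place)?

Red, total 1892.1 km

Total weighted distance at each candidate:
  Red (12, 6): total = 1892.1
  Blue (12, 2): total = 2260.6
  Green (13, 4): total = 2082.0
Minimum is at Red with total 1892.1 km.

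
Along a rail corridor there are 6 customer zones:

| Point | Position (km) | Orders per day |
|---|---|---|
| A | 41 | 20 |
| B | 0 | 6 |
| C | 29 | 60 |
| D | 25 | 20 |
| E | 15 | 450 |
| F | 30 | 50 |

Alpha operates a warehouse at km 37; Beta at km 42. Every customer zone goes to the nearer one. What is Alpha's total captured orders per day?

The indifferent point is the midpoint (37+42)/2 = 39.5; customer zones left of it (closer to Alpha at 37) go to Alpha, those right go to Beta.
  B at 0 (w=6) → Alpha
  E at 15 (w=450) → Alpha
  D at 25 (w=20) → Alpha
  C at 29 (w=60) → Alpha
  F at 30 (w=50) → Alpha
  A at 41 (w=20) → Beta
Alpha captures 586; Beta captures 20.

586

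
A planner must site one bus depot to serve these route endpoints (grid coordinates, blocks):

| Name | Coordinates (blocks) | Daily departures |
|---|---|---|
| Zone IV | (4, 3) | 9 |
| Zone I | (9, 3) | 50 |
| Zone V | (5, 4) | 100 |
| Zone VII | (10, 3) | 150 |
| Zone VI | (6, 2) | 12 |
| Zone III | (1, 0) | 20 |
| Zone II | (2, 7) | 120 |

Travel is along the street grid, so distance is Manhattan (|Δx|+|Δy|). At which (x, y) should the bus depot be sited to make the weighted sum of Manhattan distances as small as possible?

Manhattan distance separates: Σwᵢ(|x−xᵢ|+|y−yᵢ|) = Σwᵢ|x−xᵢ| + Σwᵢ|y−yᵢ|, so x and y are optimised independently as 1-D weighted medians.
Total weight W = 461; half = 230.5.
x-coordinate, sorted with cumulative weight:
  x=1 (Zone III, w=20) cum 20
  x=2 (Zone II, w=120) cum 140
  x=4 (Zone IV, w=9) cum 149
  x=5 (Zone V, w=100) cum 249  ← median
  x=6 (Zone VI, w=12) cum 261
  x=9 (Zone I, w=50) cum 311
  x=10 (Zone VII, w=150) cum 461
⇒ x* = 5
y-coordinate, sorted with cumulative weight:
  y=0 (Zone III, w=20) cum 20
  y=2 (Zone VI, w=12) cum 32
  y=3 (Zone IV, w=9) cum 41
  y=3 (Zone I, w=50) cum 91
  y=3 (Zone VII, w=150) cum 241  ← median
  y=4 (Zone V, w=100) cum 341
  y=7 (Zone II, w=120) cum 461
⇒ y* = 3

(5, 3)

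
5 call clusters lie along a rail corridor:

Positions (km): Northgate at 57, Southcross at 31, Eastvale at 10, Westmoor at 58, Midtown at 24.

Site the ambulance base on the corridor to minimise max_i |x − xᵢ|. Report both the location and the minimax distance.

The 1-center on a line is the midpoint of the two extreme points: leftmost at 10, rightmost at 58.
Optimal location = (10 + 58)/2 = 34; maximum distance = (58 − 10)/2 = 24.

location 34, max distance 24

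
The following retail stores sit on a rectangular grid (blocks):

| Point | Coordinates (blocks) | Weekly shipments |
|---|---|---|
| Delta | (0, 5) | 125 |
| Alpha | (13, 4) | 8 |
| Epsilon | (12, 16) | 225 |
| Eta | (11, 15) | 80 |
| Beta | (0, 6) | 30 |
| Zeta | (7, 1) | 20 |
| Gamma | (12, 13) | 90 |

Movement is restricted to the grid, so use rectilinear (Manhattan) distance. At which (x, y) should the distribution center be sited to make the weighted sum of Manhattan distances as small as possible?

Manhattan distance separates: Σwᵢ(|x−xᵢ|+|y−yᵢ|) = Σwᵢ|x−xᵢ| + Σwᵢ|y−yᵢ|, so x and y are optimised independently as 1-D weighted medians.
Total weight W = 578; half = 289.
x-coordinate, sorted with cumulative weight:
  x=0 (Delta, w=125) cum 125
  x=0 (Beta, w=30) cum 155
  x=7 (Zeta, w=20) cum 175
  x=11 (Eta, w=80) cum 255
  x=12 (Epsilon, w=225) cum 480  ← median
  x=12 (Gamma, w=90) cum 570
  x=13 (Alpha, w=8) cum 578
⇒ x* = 12
y-coordinate, sorted with cumulative weight:
  y=1 (Zeta, w=20) cum 20
  y=4 (Alpha, w=8) cum 28
  y=5 (Delta, w=125) cum 153
  y=6 (Beta, w=30) cum 183
  y=13 (Gamma, w=90) cum 273
  y=15 (Eta, w=80) cum 353  ← median
  y=16 (Epsilon, w=225) cum 578
⇒ y* = 15

(12, 15)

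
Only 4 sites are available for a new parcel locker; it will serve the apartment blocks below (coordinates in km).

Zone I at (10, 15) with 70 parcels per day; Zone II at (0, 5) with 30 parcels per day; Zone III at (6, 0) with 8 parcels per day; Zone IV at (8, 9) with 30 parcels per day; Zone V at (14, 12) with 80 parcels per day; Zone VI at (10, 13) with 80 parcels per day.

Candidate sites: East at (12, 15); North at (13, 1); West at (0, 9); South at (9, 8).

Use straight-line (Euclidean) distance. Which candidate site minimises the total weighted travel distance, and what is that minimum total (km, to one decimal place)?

Total weighted distance at each candidate:
  East (12, 15): total = 1468.9
  North (13, 1): total = 3623.1
  West (0, 9): total = 3269.9
  South (9, 8): total = 1810.5
Minimum is at East with total 1468.9 km.

East, total 1468.9 km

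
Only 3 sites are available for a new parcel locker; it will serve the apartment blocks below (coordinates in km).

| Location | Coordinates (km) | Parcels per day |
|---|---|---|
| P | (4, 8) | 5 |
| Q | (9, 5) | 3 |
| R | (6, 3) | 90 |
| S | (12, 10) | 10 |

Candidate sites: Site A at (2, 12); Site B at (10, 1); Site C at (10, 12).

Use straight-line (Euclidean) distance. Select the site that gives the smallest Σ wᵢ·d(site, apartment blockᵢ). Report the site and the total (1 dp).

Total weighted distance at each candidate:
  Site A (2, 12): total = 1040.4
  Site B (10, 1): total = 553.2
  Site C (10, 12): total = 972.0
Minimum is at Site B with total 553.2 km.

Site B, total 553.2 km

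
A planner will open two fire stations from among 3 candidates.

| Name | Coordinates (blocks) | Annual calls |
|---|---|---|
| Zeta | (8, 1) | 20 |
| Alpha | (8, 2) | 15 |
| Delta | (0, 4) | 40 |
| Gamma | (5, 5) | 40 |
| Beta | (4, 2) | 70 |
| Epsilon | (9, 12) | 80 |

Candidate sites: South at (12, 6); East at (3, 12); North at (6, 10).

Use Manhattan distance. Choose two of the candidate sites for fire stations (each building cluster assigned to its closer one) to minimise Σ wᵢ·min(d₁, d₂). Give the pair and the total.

{South, North}, total 2120

Evaluate every pair (each demand assigned to the nearer of the two):
  {South, North}: total = 2120
  {East, North}: total = 2150
  {South, East}: total = 2310
Best pair: {South, North} with total 2120.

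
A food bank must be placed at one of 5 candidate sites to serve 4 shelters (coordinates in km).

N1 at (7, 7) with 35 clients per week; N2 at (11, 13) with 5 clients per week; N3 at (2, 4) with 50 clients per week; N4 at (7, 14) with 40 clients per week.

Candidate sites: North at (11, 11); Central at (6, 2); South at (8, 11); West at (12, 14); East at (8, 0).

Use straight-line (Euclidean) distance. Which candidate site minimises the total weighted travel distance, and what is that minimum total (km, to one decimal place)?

Total weighted distance at each candidate:
  North (11, 11): total = 978.1
  Central (6, 2): total = 944.2
  South (8, 11): total = 749.8
  West (12, 14): total = 1215.3
  East (8, 0): total = 1236.2
Minimum is at South with total 749.8 km.

South, total 749.8 km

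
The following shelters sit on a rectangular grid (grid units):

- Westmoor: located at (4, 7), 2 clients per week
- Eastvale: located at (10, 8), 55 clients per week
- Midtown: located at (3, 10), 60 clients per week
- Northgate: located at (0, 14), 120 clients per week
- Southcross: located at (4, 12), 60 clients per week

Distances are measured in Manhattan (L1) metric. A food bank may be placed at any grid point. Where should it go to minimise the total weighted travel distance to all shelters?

Manhattan distance separates: Σwᵢ(|x−xᵢ|+|y−yᵢ|) = Σwᵢ|x−xᵢ| + Σwᵢ|y−yᵢ|, so x and y are optimised independently as 1-D weighted medians.
Total weight W = 297; half = 148.5.
x-coordinate, sorted with cumulative weight:
  x=0 (Northgate, w=120) cum 120
  x=3 (Midtown, w=60) cum 180  ← median
  x=4 (Westmoor, w=2) cum 182
  x=4 (Southcross, w=60) cum 242
  x=10 (Eastvale, w=55) cum 297
⇒ x* = 3
y-coordinate, sorted with cumulative weight:
  y=7 (Westmoor, w=2) cum 2
  y=8 (Eastvale, w=55) cum 57
  y=10 (Midtown, w=60) cum 117
  y=12 (Southcross, w=60) cum 177  ← median
  y=14 (Northgate, w=120) cum 297
⇒ y* = 12

(3, 12)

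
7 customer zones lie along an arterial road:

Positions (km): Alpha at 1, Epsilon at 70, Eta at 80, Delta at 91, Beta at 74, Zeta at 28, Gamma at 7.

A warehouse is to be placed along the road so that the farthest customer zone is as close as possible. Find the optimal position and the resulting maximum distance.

location 46, max distance 45

The 1-center on a line is the midpoint of the two extreme points: leftmost at 1, rightmost at 91.
Optimal location = (1 + 91)/2 = 46; maximum distance = (91 − 1)/2 = 45.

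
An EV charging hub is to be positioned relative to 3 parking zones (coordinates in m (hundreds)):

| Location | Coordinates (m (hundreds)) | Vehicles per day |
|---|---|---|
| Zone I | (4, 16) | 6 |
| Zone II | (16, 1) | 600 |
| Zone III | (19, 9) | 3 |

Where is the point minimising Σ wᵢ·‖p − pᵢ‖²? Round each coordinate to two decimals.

(15.90, 1.19)

The minimiser of Σwᵢ‖p−pᵢ‖² is the weighted centroid p* = (Σwᵢpᵢ)/(Σwᵢ).
Σwᵢ = 609.
Σwᵢxᵢ = 6·4 + 600·16 + 3·19 = 9681.
Σwᵢyᵢ = 6·16 + 600·1 + 3·9 = 723.
x* = 9681/609 = 15.90, y* = 723/609 = 1.19.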